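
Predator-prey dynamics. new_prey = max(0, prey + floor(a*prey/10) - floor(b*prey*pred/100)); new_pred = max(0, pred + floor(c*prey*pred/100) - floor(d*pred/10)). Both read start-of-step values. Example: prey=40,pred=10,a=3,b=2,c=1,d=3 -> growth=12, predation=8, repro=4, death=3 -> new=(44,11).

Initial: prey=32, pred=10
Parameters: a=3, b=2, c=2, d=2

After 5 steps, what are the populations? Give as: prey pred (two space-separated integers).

Step 1: prey: 32+9-6=35; pred: 10+6-2=14
Step 2: prey: 35+10-9=36; pred: 14+9-2=21
Step 3: prey: 36+10-15=31; pred: 21+15-4=32
Step 4: prey: 31+9-19=21; pred: 32+19-6=45
Step 5: prey: 21+6-18=9; pred: 45+18-9=54

Answer: 9 54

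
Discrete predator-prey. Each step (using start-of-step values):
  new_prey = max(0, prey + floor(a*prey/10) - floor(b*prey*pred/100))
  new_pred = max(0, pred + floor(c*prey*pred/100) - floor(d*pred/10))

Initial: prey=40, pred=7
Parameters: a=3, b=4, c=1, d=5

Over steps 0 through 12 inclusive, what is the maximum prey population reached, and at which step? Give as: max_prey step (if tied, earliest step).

Step 1: prey: 40+12-11=41; pred: 7+2-3=6
Step 2: prey: 41+12-9=44; pred: 6+2-3=5
Step 3: prey: 44+13-8=49; pred: 5+2-2=5
Step 4: prey: 49+14-9=54; pred: 5+2-2=5
Step 5: prey: 54+16-10=60; pred: 5+2-2=5
Step 6: prey: 60+18-12=66; pred: 5+3-2=6
Step 7: prey: 66+19-15=70; pred: 6+3-3=6
Step 8: prey: 70+21-16=75; pred: 6+4-3=7
Step 9: prey: 75+22-21=76; pred: 7+5-3=9
Step 10: prey: 76+22-27=71; pred: 9+6-4=11
Step 11: prey: 71+21-31=61; pred: 11+7-5=13
Step 12: prey: 61+18-31=48; pred: 13+7-6=14
Max prey = 76 at step 9

Answer: 76 9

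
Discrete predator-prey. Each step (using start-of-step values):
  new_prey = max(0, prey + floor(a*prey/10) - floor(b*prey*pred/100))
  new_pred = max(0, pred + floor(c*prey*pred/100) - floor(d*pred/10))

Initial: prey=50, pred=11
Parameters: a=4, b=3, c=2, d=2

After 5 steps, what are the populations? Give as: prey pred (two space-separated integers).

Step 1: prey: 50+20-16=54; pred: 11+11-2=20
Step 2: prey: 54+21-32=43; pred: 20+21-4=37
Step 3: prey: 43+17-47=13; pred: 37+31-7=61
Step 4: prey: 13+5-23=0; pred: 61+15-12=64
Step 5: prey: 0+0-0=0; pred: 64+0-12=52

Answer: 0 52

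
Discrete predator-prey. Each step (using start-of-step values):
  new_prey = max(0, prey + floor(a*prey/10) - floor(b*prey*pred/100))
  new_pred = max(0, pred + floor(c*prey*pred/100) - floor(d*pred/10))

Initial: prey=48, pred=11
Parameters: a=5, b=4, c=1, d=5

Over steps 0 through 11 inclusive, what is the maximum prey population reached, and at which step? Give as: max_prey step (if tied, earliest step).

Step 1: prey: 48+24-21=51; pred: 11+5-5=11
Step 2: prey: 51+25-22=54; pred: 11+5-5=11
Step 3: prey: 54+27-23=58; pred: 11+5-5=11
Step 4: prey: 58+29-25=62; pred: 11+6-5=12
Step 5: prey: 62+31-29=64; pred: 12+7-6=13
Step 6: prey: 64+32-33=63; pred: 13+8-6=15
Step 7: prey: 63+31-37=57; pred: 15+9-7=17
Step 8: prey: 57+28-38=47; pred: 17+9-8=18
Step 9: prey: 47+23-33=37; pred: 18+8-9=17
Step 10: prey: 37+18-25=30; pred: 17+6-8=15
Step 11: prey: 30+15-18=27; pred: 15+4-7=12
Max prey = 64 at step 5

Answer: 64 5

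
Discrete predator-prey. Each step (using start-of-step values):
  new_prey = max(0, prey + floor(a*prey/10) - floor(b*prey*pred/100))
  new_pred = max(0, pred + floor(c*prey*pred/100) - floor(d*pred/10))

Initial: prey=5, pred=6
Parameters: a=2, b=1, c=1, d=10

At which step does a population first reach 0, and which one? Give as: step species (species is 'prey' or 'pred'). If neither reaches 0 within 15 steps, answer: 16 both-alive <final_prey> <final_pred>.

Answer: 1 pred

Derivation:
Step 1: prey: 5+1-0=6; pred: 6+0-6=0
First extinction: pred at step 1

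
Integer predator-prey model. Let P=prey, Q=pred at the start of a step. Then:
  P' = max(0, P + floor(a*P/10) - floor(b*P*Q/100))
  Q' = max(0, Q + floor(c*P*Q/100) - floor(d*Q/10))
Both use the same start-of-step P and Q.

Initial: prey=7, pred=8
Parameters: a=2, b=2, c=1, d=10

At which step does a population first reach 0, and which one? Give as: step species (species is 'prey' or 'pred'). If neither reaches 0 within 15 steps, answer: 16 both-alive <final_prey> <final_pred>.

Step 1: prey: 7+1-1=7; pred: 8+0-8=0
First extinction: pred at step 1

Answer: 1 pred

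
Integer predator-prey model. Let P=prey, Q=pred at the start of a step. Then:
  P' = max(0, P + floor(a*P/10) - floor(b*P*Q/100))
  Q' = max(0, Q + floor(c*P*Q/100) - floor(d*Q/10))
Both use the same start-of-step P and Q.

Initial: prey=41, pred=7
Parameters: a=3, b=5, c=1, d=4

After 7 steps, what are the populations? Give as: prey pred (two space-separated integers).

Answer: 30 7

Derivation:
Step 1: prey: 41+12-14=39; pred: 7+2-2=7
Step 2: prey: 39+11-13=37; pred: 7+2-2=7
Step 3: prey: 37+11-12=36; pred: 7+2-2=7
Step 4: prey: 36+10-12=34; pred: 7+2-2=7
Step 5: prey: 34+10-11=33; pred: 7+2-2=7
Step 6: prey: 33+9-11=31; pred: 7+2-2=7
Step 7: prey: 31+9-10=30; pred: 7+2-2=7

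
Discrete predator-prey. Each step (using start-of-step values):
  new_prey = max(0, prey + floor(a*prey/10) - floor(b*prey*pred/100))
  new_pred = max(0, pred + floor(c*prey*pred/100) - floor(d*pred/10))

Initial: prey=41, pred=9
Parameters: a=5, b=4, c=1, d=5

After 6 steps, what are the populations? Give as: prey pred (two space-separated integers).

Step 1: prey: 41+20-14=47; pred: 9+3-4=8
Step 2: prey: 47+23-15=55; pred: 8+3-4=7
Step 3: prey: 55+27-15=67; pred: 7+3-3=7
Step 4: prey: 67+33-18=82; pred: 7+4-3=8
Step 5: prey: 82+41-26=97; pred: 8+6-4=10
Step 6: prey: 97+48-38=107; pred: 10+9-5=14

Answer: 107 14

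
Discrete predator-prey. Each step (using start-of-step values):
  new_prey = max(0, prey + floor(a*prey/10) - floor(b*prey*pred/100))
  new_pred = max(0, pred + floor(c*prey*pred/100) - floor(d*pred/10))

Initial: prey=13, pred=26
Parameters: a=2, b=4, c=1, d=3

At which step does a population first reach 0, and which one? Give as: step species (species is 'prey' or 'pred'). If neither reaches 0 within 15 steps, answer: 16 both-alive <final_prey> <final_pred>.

Answer: 16 both-alive 1 3

Derivation:
Step 1: prey: 13+2-13=2; pred: 26+3-7=22
Step 2: prey: 2+0-1=1; pred: 22+0-6=16
Step 3: prey: 1+0-0=1; pred: 16+0-4=12
Step 4: prey: 1+0-0=1; pred: 12+0-3=9
Step 5: prey: 1+0-0=1; pred: 9+0-2=7
Step 6: prey: 1+0-0=1; pred: 7+0-2=5
Step 7: prey: 1+0-0=1; pred: 5+0-1=4
Step 8: prey: 1+0-0=1; pred: 4+0-1=3
Step 9: prey: 1+0-0=1; pred: 3+0-0=3
Steps 10-15: state stable at prey=1, pred=3 (no change)
No extinction within 15 steps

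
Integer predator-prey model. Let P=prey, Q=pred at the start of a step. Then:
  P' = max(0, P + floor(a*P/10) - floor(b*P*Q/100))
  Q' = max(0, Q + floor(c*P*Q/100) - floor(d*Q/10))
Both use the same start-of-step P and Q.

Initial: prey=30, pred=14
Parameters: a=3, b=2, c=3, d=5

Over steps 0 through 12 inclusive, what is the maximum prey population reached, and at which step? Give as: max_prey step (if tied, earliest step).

Answer: 31 1

Derivation:
Step 1: prey: 30+9-8=31; pred: 14+12-7=19
Step 2: prey: 31+9-11=29; pred: 19+17-9=27
Step 3: prey: 29+8-15=22; pred: 27+23-13=37
Step 4: prey: 22+6-16=12; pred: 37+24-18=43
Step 5: prey: 12+3-10=5; pred: 43+15-21=37
Step 6: prey: 5+1-3=3; pred: 37+5-18=24
Step 7: prey: 3+0-1=2; pred: 24+2-12=14
Step 8: prey: 2+0-0=2; pred: 14+0-7=7
Step 9: prey: 2+0-0=2; pred: 7+0-3=4
Step 10: prey: 2+0-0=2; pred: 4+0-2=2
Step 11: prey: 2+0-0=2; pred: 2+0-1=1
Step 12: prey: 2+0-0=2; pred: 1+0-0=1
Max prey = 31 at step 1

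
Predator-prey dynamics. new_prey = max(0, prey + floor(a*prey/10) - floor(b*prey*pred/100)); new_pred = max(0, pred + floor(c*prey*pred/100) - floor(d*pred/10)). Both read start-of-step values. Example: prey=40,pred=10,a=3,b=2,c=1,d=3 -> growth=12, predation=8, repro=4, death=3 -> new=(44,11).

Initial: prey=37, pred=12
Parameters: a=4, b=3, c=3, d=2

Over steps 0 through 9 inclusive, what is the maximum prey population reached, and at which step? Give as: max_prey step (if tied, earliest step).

Step 1: prey: 37+14-13=38; pred: 12+13-2=23
Step 2: prey: 38+15-26=27; pred: 23+26-4=45
Step 3: prey: 27+10-36=1; pred: 45+36-9=72
Step 4: prey: 1+0-2=0; pred: 72+2-14=60
Step 5: prey: 0+0-0=0; pred: 60+0-12=48
Step 6: prey: 0+0-0=0; pred: 48+0-9=39
Step 7: prey: 0+0-0=0; pred: 39+0-7=32
Step 8: prey: 0+0-0=0; pred: 32+0-6=26
Step 9: prey: 0+0-0=0; pred: 26+0-5=21
Max prey = 38 at step 1

Answer: 38 1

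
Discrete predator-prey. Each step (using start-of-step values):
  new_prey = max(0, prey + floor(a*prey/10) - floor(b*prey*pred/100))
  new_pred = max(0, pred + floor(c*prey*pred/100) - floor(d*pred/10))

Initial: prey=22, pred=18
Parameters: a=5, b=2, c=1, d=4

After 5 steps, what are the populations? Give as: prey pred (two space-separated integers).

Step 1: prey: 22+11-7=26; pred: 18+3-7=14
Step 2: prey: 26+13-7=32; pred: 14+3-5=12
Step 3: prey: 32+16-7=41; pred: 12+3-4=11
Step 4: prey: 41+20-9=52; pred: 11+4-4=11
Step 5: prey: 52+26-11=67; pred: 11+5-4=12

Answer: 67 12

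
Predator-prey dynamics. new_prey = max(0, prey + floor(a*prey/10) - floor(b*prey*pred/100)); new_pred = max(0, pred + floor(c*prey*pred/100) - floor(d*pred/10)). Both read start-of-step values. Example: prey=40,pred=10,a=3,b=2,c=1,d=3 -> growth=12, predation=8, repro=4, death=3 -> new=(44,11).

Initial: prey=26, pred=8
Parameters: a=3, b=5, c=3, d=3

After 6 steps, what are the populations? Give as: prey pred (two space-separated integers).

Answer: 1 10

Derivation:
Step 1: prey: 26+7-10=23; pred: 8+6-2=12
Step 2: prey: 23+6-13=16; pred: 12+8-3=17
Step 3: prey: 16+4-13=7; pred: 17+8-5=20
Step 4: prey: 7+2-7=2; pred: 20+4-6=18
Step 5: prey: 2+0-1=1; pred: 18+1-5=14
Step 6: prey: 1+0-0=1; pred: 14+0-4=10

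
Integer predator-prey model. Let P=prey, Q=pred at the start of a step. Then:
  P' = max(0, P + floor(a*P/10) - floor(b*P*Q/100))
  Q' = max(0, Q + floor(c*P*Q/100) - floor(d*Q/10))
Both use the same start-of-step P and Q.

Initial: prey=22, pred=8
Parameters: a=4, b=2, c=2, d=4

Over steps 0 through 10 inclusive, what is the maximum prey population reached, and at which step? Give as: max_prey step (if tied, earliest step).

Step 1: prey: 22+8-3=27; pred: 8+3-3=8
Step 2: prey: 27+10-4=33; pred: 8+4-3=9
Step 3: prey: 33+13-5=41; pred: 9+5-3=11
Step 4: prey: 41+16-9=48; pred: 11+9-4=16
Step 5: prey: 48+19-15=52; pred: 16+15-6=25
Step 6: prey: 52+20-26=46; pred: 25+26-10=41
Step 7: prey: 46+18-37=27; pred: 41+37-16=62
Step 8: prey: 27+10-33=4; pred: 62+33-24=71
Step 9: prey: 4+1-5=0; pred: 71+5-28=48
Step 10: prey: 0+0-0=0; pred: 48+0-19=29
Max prey = 52 at step 5

Answer: 52 5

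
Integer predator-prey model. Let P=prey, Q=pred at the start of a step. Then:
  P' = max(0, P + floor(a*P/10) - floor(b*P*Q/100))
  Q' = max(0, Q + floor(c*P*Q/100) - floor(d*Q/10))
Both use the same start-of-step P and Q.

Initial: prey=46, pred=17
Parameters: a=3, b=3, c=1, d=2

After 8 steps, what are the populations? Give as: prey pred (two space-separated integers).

Step 1: prey: 46+13-23=36; pred: 17+7-3=21
Step 2: prey: 36+10-22=24; pred: 21+7-4=24
Step 3: prey: 24+7-17=14; pred: 24+5-4=25
Step 4: prey: 14+4-10=8; pred: 25+3-5=23
Step 5: prey: 8+2-5=5; pred: 23+1-4=20
Step 6: prey: 5+1-3=3; pred: 20+1-4=17
Step 7: prey: 3+0-1=2; pred: 17+0-3=14
Step 8: prey: 2+0-0=2; pred: 14+0-2=12

Answer: 2 12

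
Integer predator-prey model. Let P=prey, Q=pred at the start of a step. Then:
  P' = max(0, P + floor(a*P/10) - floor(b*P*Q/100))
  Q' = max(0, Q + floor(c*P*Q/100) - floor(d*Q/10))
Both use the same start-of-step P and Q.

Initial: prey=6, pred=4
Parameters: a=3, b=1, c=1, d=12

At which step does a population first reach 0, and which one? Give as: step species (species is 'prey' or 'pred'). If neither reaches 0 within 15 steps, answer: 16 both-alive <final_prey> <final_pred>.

Step 1: prey: 6+1-0=7; pred: 4+0-4=0
First extinction: pred at step 1

Answer: 1 pred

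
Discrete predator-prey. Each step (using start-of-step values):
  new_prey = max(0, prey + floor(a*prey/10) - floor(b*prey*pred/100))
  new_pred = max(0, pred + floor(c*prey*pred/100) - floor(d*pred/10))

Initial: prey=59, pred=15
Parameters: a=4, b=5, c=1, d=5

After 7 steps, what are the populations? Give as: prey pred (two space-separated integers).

Answer: 25 1

Derivation:
Step 1: prey: 59+23-44=38; pred: 15+8-7=16
Step 2: prey: 38+15-30=23; pred: 16+6-8=14
Step 3: prey: 23+9-16=16; pred: 14+3-7=10
Step 4: prey: 16+6-8=14; pred: 10+1-5=6
Step 5: prey: 14+5-4=15; pred: 6+0-3=3
Step 6: prey: 15+6-2=19; pred: 3+0-1=2
Step 7: prey: 19+7-1=25; pred: 2+0-1=1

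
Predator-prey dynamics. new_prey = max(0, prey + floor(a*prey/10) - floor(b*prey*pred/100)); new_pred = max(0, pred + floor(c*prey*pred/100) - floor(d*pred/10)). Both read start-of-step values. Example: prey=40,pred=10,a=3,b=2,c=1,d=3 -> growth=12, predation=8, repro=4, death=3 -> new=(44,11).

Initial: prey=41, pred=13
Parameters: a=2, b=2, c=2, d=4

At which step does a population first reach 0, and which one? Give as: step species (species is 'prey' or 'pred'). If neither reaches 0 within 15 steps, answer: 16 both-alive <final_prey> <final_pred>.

Answer: 16 both-alive 3 2

Derivation:
Step 1: prey: 41+8-10=39; pred: 13+10-5=18
Step 2: prey: 39+7-14=32; pred: 18+14-7=25
Step 3: prey: 32+6-16=22; pred: 25+16-10=31
Step 4: prey: 22+4-13=13; pred: 31+13-12=32
Step 5: prey: 13+2-8=7; pred: 32+8-12=28
Step 6: prey: 7+1-3=5; pred: 28+3-11=20
Step 7: prey: 5+1-2=4; pred: 20+2-8=14
Step 8: prey: 4+0-1=3; pred: 14+1-5=10
Step 9: prey: 3+0-0=3; pred: 10+0-4=6
Step 10: prey: 3+0-0=3; pred: 6+0-2=4
Step 11: prey: 3+0-0=3; pred: 4+0-1=3
Step 12: prey: 3+0-0=3; pred: 3+0-1=2
Step 13: prey: 3+0-0=3; pred: 2+0-0=2
Steps 14-15: state stable at prey=3, pred=2 (no change)
No extinction within 15 steps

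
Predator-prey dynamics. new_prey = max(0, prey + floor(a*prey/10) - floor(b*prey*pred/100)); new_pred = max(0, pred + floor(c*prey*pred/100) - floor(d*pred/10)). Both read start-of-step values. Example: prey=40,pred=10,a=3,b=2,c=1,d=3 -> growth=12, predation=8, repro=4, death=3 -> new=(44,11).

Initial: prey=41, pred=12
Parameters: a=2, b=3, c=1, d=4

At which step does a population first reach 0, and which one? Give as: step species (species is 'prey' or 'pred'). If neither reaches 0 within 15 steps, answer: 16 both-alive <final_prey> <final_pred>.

Answer: 16 both-alive 53 2

Derivation:
Step 1: prey: 41+8-14=35; pred: 12+4-4=12
Step 2: prey: 35+7-12=30; pred: 12+4-4=12
Step 3: prey: 30+6-10=26; pred: 12+3-4=11
Step 4: prey: 26+5-8=23; pred: 11+2-4=9
Step 5: prey: 23+4-6=21; pred: 9+2-3=8
Step 6: prey: 21+4-5=20; pred: 8+1-3=6
Step 7: prey: 20+4-3=21; pred: 6+1-2=5
Step 8: prey: 21+4-3=22; pred: 5+1-2=4
Step 9: prey: 22+4-2=24; pred: 4+0-1=3
Step 10: prey: 24+4-2=26; pred: 3+0-1=2
Step 11: prey: 26+5-1=30; pred: 2+0-0=2
Step 12: prey: 30+6-1=35; pred: 2+0-0=2
Step 13: prey: 35+7-2=40; pred: 2+0-0=2
Step 14: prey: 40+8-2=46; pred: 2+0-0=2
Step 15: prey: 46+9-2=53; pred: 2+0-0=2
No extinction within 15 steps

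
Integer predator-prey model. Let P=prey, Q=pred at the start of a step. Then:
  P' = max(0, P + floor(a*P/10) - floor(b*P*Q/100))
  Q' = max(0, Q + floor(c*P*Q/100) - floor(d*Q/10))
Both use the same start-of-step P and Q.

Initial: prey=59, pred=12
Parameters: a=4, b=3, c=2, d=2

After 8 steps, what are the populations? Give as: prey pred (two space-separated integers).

Step 1: prey: 59+23-21=61; pred: 12+14-2=24
Step 2: prey: 61+24-43=42; pred: 24+29-4=49
Step 3: prey: 42+16-61=0; pred: 49+41-9=81
Step 4: prey: 0+0-0=0; pred: 81+0-16=65
Step 5: prey: 0+0-0=0; pred: 65+0-13=52
Step 6: prey: 0+0-0=0; pred: 52+0-10=42
Step 7: prey: 0+0-0=0; pred: 42+0-8=34
Step 8: prey: 0+0-0=0; pred: 34+0-6=28

Answer: 0 28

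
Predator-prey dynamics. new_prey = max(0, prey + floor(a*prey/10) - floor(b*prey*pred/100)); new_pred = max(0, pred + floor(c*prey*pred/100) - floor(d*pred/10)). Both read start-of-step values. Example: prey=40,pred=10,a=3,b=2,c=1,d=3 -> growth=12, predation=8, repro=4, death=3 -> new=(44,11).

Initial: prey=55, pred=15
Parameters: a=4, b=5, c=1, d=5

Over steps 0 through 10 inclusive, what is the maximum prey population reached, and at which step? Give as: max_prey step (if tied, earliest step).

Step 1: prey: 55+22-41=36; pred: 15+8-7=16
Step 2: prey: 36+14-28=22; pred: 16+5-8=13
Step 3: prey: 22+8-14=16; pred: 13+2-6=9
Step 4: prey: 16+6-7=15; pred: 9+1-4=6
Step 5: prey: 15+6-4=17; pred: 6+0-3=3
Step 6: prey: 17+6-2=21; pred: 3+0-1=2
Step 7: prey: 21+8-2=27; pred: 2+0-1=1
Step 8: prey: 27+10-1=36; pred: 1+0-0=1
Step 9: prey: 36+14-1=49; pred: 1+0-0=1
Step 10: prey: 49+19-2=66; pred: 1+0-0=1
Max prey = 66 at step 10

Answer: 66 10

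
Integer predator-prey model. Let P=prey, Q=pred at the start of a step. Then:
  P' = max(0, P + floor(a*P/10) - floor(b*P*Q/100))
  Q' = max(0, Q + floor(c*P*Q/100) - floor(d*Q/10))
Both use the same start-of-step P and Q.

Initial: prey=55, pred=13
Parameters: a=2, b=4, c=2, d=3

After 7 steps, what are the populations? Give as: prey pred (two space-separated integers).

Step 1: prey: 55+11-28=38; pred: 13+14-3=24
Step 2: prey: 38+7-36=9; pred: 24+18-7=35
Step 3: prey: 9+1-12=0; pred: 35+6-10=31
Step 4: prey: 0+0-0=0; pred: 31+0-9=22
Step 5: prey: 0+0-0=0; pred: 22+0-6=16
Step 6: prey: 0+0-0=0; pred: 16+0-4=12
Step 7: prey: 0+0-0=0; pred: 12+0-3=9

Answer: 0 9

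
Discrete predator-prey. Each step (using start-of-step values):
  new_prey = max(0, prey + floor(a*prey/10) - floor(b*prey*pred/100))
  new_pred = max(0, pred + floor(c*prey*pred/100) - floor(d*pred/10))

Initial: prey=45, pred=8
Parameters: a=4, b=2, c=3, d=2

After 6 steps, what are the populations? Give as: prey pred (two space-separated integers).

Step 1: prey: 45+18-7=56; pred: 8+10-1=17
Step 2: prey: 56+22-19=59; pred: 17+28-3=42
Step 3: prey: 59+23-49=33; pred: 42+74-8=108
Step 4: prey: 33+13-71=0; pred: 108+106-21=193
Step 5: prey: 0+0-0=0; pred: 193+0-38=155
Step 6: prey: 0+0-0=0; pred: 155+0-31=124

Answer: 0 124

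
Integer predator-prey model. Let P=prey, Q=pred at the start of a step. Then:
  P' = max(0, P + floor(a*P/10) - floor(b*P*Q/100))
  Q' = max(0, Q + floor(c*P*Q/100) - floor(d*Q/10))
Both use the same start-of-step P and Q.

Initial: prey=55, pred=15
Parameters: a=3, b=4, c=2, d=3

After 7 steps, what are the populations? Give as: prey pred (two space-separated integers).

Step 1: prey: 55+16-33=38; pred: 15+16-4=27
Step 2: prey: 38+11-41=8; pred: 27+20-8=39
Step 3: prey: 8+2-12=0; pred: 39+6-11=34
Step 4: prey: 0+0-0=0; pred: 34+0-10=24
Step 5: prey: 0+0-0=0; pred: 24+0-7=17
Step 6: prey: 0+0-0=0; pred: 17+0-5=12
Step 7: prey: 0+0-0=0; pred: 12+0-3=9

Answer: 0 9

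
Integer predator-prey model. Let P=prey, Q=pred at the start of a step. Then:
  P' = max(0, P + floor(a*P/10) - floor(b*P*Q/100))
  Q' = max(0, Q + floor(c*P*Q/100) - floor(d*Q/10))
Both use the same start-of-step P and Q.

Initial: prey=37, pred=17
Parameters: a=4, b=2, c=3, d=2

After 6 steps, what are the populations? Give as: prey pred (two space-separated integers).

Answer: 0 66

Derivation:
Step 1: prey: 37+14-12=39; pred: 17+18-3=32
Step 2: prey: 39+15-24=30; pred: 32+37-6=63
Step 3: prey: 30+12-37=5; pred: 63+56-12=107
Step 4: prey: 5+2-10=0; pred: 107+16-21=102
Step 5: prey: 0+0-0=0; pred: 102+0-20=82
Step 6: prey: 0+0-0=0; pred: 82+0-16=66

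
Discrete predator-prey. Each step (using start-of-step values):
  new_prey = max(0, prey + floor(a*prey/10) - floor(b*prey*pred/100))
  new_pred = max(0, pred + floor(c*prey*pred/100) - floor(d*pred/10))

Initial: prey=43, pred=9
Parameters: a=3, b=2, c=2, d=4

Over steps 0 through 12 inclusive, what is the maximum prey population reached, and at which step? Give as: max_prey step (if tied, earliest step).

Answer: 50 2

Derivation:
Step 1: prey: 43+12-7=48; pred: 9+7-3=13
Step 2: prey: 48+14-12=50; pred: 13+12-5=20
Step 3: prey: 50+15-20=45; pred: 20+20-8=32
Step 4: prey: 45+13-28=30; pred: 32+28-12=48
Step 5: prey: 30+9-28=11; pred: 48+28-19=57
Step 6: prey: 11+3-12=2; pred: 57+12-22=47
Step 7: prey: 2+0-1=1; pred: 47+1-18=30
Step 8: prey: 1+0-0=1; pred: 30+0-12=18
Step 9: prey: 1+0-0=1; pred: 18+0-7=11
Step 10: prey: 1+0-0=1; pred: 11+0-4=7
Step 11: prey: 1+0-0=1; pred: 7+0-2=5
Step 12: prey: 1+0-0=1; pred: 5+0-2=3
Max prey = 50 at step 2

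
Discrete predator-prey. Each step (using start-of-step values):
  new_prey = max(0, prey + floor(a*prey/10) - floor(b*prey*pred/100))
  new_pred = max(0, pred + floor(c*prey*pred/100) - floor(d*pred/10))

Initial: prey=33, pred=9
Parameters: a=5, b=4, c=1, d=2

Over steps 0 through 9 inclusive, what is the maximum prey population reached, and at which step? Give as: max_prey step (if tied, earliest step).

Step 1: prey: 33+16-11=38; pred: 9+2-1=10
Step 2: prey: 38+19-15=42; pred: 10+3-2=11
Step 3: prey: 42+21-18=45; pred: 11+4-2=13
Step 4: prey: 45+22-23=44; pred: 13+5-2=16
Step 5: prey: 44+22-28=38; pred: 16+7-3=20
Step 6: prey: 38+19-30=27; pred: 20+7-4=23
Step 7: prey: 27+13-24=16; pred: 23+6-4=25
Step 8: prey: 16+8-16=8; pred: 25+4-5=24
Step 9: prey: 8+4-7=5; pred: 24+1-4=21
Max prey = 45 at step 3

Answer: 45 3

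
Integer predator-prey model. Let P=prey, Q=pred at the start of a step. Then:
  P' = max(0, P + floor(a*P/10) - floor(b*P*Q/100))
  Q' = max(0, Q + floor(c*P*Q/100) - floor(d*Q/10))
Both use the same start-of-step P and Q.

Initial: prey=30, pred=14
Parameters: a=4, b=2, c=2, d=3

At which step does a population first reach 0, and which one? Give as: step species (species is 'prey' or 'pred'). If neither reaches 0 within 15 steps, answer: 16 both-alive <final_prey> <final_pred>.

Answer: 16 both-alive 1 3

Derivation:
Step 1: prey: 30+12-8=34; pred: 14+8-4=18
Step 2: prey: 34+13-12=35; pred: 18+12-5=25
Step 3: prey: 35+14-17=32; pred: 25+17-7=35
Step 4: prey: 32+12-22=22; pred: 35+22-10=47
Step 5: prey: 22+8-20=10; pred: 47+20-14=53
Step 6: prey: 10+4-10=4; pred: 53+10-15=48
Step 7: prey: 4+1-3=2; pred: 48+3-14=37
Step 8: prey: 2+0-1=1; pred: 37+1-11=27
Step 9: prey: 1+0-0=1; pred: 27+0-8=19
Step 10: prey: 1+0-0=1; pred: 19+0-5=14
Step 11: prey: 1+0-0=1; pred: 14+0-4=10
Step 12: prey: 1+0-0=1; pred: 10+0-3=7
Step 13: prey: 1+0-0=1; pred: 7+0-2=5
Step 14: prey: 1+0-0=1; pred: 5+0-1=4
Step 15: prey: 1+0-0=1; pred: 4+0-1=3
No extinction within 15 steps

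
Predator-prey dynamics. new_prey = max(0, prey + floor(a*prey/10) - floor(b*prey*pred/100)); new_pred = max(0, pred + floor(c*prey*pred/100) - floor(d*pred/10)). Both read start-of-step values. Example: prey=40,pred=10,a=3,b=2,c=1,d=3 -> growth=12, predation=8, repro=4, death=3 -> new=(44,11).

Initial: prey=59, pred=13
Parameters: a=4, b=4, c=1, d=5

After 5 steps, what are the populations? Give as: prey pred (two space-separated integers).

Step 1: prey: 59+23-30=52; pred: 13+7-6=14
Step 2: prey: 52+20-29=43; pred: 14+7-7=14
Step 3: prey: 43+17-24=36; pred: 14+6-7=13
Step 4: prey: 36+14-18=32; pred: 13+4-6=11
Step 5: prey: 32+12-14=30; pred: 11+3-5=9

Answer: 30 9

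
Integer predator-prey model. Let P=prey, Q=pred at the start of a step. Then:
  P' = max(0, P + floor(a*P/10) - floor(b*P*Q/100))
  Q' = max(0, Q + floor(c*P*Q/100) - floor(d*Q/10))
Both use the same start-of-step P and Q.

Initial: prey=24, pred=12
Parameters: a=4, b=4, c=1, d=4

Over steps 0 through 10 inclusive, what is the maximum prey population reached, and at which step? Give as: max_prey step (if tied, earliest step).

Answer: 90 10

Derivation:
Step 1: prey: 24+9-11=22; pred: 12+2-4=10
Step 2: prey: 22+8-8=22; pred: 10+2-4=8
Step 3: prey: 22+8-7=23; pred: 8+1-3=6
Step 4: prey: 23+9-5=27; pred: 6+1-2=5
Step 5: prey: 27+10-5=32; pred: 5+1-2=4
Step 6: prey: 32+12-5=39; pred: 4+1-1=4
Step 7: prey: 39+15-6=48; pred: 4+1-1=4
Step 8: prey: 48+19-7=60; pred: 4+1-1=4
Step 9: prey: 60+24-9=75; pred: 4+2-1=5
Step 10: prey: 75+30-15=90; pred: 5+3-2=6
Max prey = 90 at step 10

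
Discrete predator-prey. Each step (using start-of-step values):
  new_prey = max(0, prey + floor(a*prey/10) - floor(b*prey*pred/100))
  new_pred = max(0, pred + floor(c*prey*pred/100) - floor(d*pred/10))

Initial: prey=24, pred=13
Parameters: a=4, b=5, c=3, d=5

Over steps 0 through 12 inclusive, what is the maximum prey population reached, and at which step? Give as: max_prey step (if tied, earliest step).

Step 1: prey: 24+9-15=18; pred: 13+9-6=16
Step 2: prey: 18+7-14=11; pred: 16+8-8=16
Step 3: prey: 11+4-8=7; pred: 16+5-8=13
Step 4: prey: 7+2-4=5; pred: 13+2-6=9
Step 5: prey: 5+2-2=5; pred: 9+1-4=6
Step 6: prey: 5+2-1=6; pred: 6+0-3=3
Step 7: prey: 6+2-0=8; pred: 3+0-1=2
Step 8: prey: 8+3-0=11; pred: 2+0-1=1
Step 9: prey: 11+4-0=15; pred: 1+0-0=1
Step 10: prey: 15+6-0=21; pred: 1+0-0=1
Step 11: prey: 21+8-1=28; pred: 1+0-0=1
Step 12: prey: 28+11-1=38; pred: 1+0-0=1
Max prey = 38 at step 12

Answer: 38 12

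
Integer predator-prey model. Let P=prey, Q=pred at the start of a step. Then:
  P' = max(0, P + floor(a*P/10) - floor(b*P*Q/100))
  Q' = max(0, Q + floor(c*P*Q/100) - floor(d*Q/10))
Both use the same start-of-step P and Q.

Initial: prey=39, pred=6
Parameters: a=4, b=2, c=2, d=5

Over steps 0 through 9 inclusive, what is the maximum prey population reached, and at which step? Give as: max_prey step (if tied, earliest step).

Step 1: prey: 39+15-4=50; pred: 6+4-3=7
Step 2: prey: 50+20-7=63; pred: 7+7-3=11
Step 3: prey: 63+25-13=75; pred: 11+13-5=19
Step 4: prey: 75+30-28=77; pred: 19+28-9=38
Step 5: prey: 77+30-58=49; pred: 38+58-19=77
Step 6: prey: 49+19-75=0; pred: 77+75-38=114
Step 7: prey: 0+0-0=0; pred: 114+0-57=57
Step 8: prey: 0+0-0=0; pred: 57+0-28=29
Step 9: prey: 0+0-0=0; pred: 29+0-14=15
Max prey = 77 at step 4

Answer: 77 4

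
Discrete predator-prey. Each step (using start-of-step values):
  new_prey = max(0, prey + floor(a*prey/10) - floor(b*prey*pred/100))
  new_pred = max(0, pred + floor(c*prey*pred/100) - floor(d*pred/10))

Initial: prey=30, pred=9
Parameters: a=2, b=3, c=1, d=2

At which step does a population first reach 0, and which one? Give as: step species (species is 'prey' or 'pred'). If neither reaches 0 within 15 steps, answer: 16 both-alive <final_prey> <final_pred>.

Answer: 16 both-alive 11 6

Derivation:
Step 1: prey: 30+6-8=28; pred: 9+2-1=10
Step 2: prey: 28+5-8=25; pred: 10+2-2=10
Step 3: prey: 25+5-7=23; pred: 10+2-2=10
Step 4: prey: 23+4-6=21; pred: 10+2-2=10
Step 5: prey: 21+4-6=19; pred: 10+2-2=10
Step 6: prey: 19+3-5=17; pred: 10+1-2=9
Step 7: prey: 17+3-4=16; pred: 9+1-1=9
Step 8: prey: 16+3-4=15; pred: 9+1-1=9
Step 9: prey: 15+3-4=14; pred: 9+1-1=9
Step 10: prey: 14+2-3=13; pred: 9+1-1=9
Step 11: prey: 13+2-3=12; pred: 9+1-1=9
Step 12: prey: 12+2-3=11; pred: 9+1-1=9
Step 13: prey: 11+2-2=11; pred: 9+0-1=8
Step 14: prey: 11+2-2=11; pred: 8+0-1=7
Step 15: prey: 11+2-2=11; pred: 7+0-1=6
No extinction within 15 steps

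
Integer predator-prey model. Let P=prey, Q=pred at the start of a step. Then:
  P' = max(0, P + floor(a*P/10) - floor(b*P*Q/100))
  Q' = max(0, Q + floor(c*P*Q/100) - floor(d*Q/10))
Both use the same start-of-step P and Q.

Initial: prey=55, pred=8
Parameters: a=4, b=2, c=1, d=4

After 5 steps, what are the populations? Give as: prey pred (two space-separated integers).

Step 1: prey: 55+22-8=69; pred: 8+4-3=9
Step 2: prey: 69+27-12=84; pred: 9+6-3=12
Step 3: prey: 84+33-20=97; pred: 12+10-4=18
Step 4: prey: 97+38-34=101; pred: 18+17-7=28
Step 5: prey: 101+40-56=85; pred: 28+28-11=45

Answer: 85 45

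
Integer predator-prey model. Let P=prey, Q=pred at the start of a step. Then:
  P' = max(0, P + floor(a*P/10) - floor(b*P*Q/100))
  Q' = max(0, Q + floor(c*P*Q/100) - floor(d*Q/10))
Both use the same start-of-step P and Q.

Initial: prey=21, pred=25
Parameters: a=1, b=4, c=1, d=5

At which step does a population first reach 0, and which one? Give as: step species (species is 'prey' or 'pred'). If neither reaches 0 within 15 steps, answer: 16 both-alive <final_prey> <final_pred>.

Step 1: prey: 21+2-21=2; pred: 25+5-12=18
Step 2: prey: 2+0-1=1; pred: 18+0-9=9
Step 3: prey: 1+0-0=1; pred: 9+0-4=5
Step 4: prey: 1+0-0=1; pred: 5+0-2=3
Step 5: prey: 1+0-0=1; pred: 3+0-1=2
Step 6: prey: 1+0-0=1; pred: 2+0-1=1
Step 7: prey: 1+0-0=1; pred: 1+0-0=1
Steps 8-15: state stable at prey=1, pred=1 (no change)
No extinction within 15 steps

Answer: 16 both-alive 1 1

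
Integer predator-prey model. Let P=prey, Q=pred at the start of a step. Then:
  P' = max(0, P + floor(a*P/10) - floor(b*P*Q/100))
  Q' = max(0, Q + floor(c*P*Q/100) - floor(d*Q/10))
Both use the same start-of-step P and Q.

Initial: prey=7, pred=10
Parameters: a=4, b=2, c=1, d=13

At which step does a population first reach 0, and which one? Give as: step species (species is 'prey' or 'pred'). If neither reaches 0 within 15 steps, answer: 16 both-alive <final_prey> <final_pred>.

Answer: 1 pred

Derivation:
Step 1: prey: 7+2-1=8; pred: 10+0-13=0
First extinction: pred at step 1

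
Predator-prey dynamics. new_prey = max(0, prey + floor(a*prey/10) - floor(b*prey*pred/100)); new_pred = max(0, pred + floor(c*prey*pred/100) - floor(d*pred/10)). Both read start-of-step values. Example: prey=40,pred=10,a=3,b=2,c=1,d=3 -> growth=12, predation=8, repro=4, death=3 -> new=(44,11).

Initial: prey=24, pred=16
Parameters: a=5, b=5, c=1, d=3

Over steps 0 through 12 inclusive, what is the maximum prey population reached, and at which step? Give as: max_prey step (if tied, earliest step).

Step 1: prey: 24+12-19=17; pred: 16+3-4=15
Step 2: prey: 17+8-12=13; pred: 15+2-4=13
Step 3: prey: 13+6-8=11; pred: 13+1-3=11
Step 4: prey: 11+5-6=10; pred: 11+1-3=9
Step 5: prey: 10+5-4=11; pred: 9+0-2=7
Step 6: prey: 11+5-3=13; pred: 7+0-2=5
Step 7: prey: 13+6-3=16; pred: 5+0-1=4
Step 8: prey: 16+8-3=21; pred: 4+0-1=3
Step 9: prey: 21+10-3=28; pred: 3+0-0=3
Step 10: prey: 28+14-4=38; pred: 3+0-0=3
Step 11: prey: 38+19-5=52; pred: 3+1-0=4
Step 12: prey: 52+26-10=68; pred: 4+2-1=5
Max prey = 68 at step 12

Answer: 68 12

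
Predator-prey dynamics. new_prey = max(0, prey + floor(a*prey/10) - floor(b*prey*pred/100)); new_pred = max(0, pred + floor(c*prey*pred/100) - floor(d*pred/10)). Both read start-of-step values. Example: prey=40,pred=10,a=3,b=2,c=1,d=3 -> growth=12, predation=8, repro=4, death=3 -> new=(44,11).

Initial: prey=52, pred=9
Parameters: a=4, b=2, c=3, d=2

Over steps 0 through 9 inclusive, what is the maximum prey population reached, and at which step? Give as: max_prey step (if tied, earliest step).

Step 1: prey: 52+20-9=63; pred: 9+14-1=22
Step 2: prey: 63+25-27=61; pred: 22+41-4=59
Step 3: prey: 61+24-71=14; pred: 59+107-11=155
Step 4: prey: 14+5-43=0; pred: 155+65-31=189
Step 5: prey: 0+0-0=0; pred: 189+0-37=152
Step 6: prey: 0+0-0=0; pred: 152+0-30=122
Step 7: prey: 0+0-0=0; pred: 122+0-24=98
Step 8: prey: 0+0-0=0; pred: 98+0-19=79
Step 9: prey: 0+0-0=0; pred: 79+0-15=64
Max prey = 63 at step 1

Answer: 63 1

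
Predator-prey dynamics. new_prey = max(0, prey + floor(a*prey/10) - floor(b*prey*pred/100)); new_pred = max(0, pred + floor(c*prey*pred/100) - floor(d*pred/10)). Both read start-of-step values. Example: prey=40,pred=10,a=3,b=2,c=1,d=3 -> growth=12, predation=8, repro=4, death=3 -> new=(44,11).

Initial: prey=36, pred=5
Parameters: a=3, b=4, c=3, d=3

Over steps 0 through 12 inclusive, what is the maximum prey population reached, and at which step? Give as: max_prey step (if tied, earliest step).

Step 1: prey: 36+10-7=39; pred: 5+5-1=9
Step 2: prey: 39+11-14=36; pred: 9+10-2=17
Step 3: prey: 36+10-24=22; pred: 17+18-5=30
Step 4: prey: 22+6-26=2; pred: 30+19-9=40
Step 5: prey: 2+0-3=0; pred: 40+2-12=30
Step 6: prey: 0+0-0=0; pred: 30+0-9=21
Step 7: prey: 0+0-0=0; pred: 21+0-6=15
Step 8: prey: 0+0-0=0; pred: 15+0-4=11
Step 9: prey: 0+0-0=0; pred: 11+0-3=8
Step 10: prey: 0+0-0=0; pred: 8+0-2=6
Step 11: prey: 0+0-0=0; pred: 6+0-1=5
Step 12: prey: 0+0-0=0; pred: 5+0-1=4
Max prey = 39 at step 1

Answer: 39 1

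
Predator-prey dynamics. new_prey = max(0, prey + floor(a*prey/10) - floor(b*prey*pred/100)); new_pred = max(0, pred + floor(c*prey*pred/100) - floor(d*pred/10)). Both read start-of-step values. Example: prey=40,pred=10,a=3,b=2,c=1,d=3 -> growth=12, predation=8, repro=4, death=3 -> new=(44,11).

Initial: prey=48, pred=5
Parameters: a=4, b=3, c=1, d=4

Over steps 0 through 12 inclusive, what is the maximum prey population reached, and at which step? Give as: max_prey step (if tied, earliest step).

Answer: 110 5

Derivation:
Step 1: prey: 48+19-7=60; pred: 5+2-2=5
Step 2: prey: 60+24-9=75; pred: 5+3-2=6
Step 3: prey: 75+30-13=92; pred: 6+4-2=8
Step 4: prey: 92+36-22=106; pred: 8+7-3=12
Step 5: prey: 106+42-38=110; pred: 12+12-4=20
Step 6: prey: 110+44-66=88; pred: 20+22-8=34
Step 7: prey: 88+35-89=34; pred: 34+29-13=50
Step 8: prey: 34+13-51=0; pred: 50+17-20=47
Step 9: prey: 0+0-0=0; pred: 47+0-18=29
Step 10: prey: 0+0-0=0; pred: 29+0-11=18
Step 11: prey: 0+0-0=0; pred: 18+0-7=11
Step 12: prey: 0+0-0=0; pred: 11+0-4=7
Max prey = 110 at step 5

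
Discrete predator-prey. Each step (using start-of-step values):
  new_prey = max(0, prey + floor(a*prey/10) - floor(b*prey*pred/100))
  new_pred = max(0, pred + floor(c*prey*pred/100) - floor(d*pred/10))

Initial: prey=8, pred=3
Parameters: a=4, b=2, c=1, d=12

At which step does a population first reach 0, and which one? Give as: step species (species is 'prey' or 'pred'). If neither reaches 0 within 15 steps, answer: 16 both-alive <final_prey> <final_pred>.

Answer: 1 pred

Derivation:
Step 1: prey: 8+3-0=11; pred: 3+0-3=0
First extinction: pred at step 1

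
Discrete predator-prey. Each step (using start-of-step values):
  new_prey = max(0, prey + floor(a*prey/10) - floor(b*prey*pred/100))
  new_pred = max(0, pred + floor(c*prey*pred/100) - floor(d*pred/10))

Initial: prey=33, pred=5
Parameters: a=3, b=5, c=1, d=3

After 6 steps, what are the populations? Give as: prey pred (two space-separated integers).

Step 1: prey: 33+9-8=34; pred: 5+1-1=5
Step 2: prey: 34+10-8=36; pred: 5+1-1=5
Step 3: prey: 36+10-9=37; pred: 5+1-1=5
Step 4: prey: 37+11-9=39; pred: 5+1-1=5
Step 5: prey: 39+11-9=41; pred: 5+1-1=5
Step 6: prey: 41+12-10=43; pred: 5+2-1=6

Answer: 43 6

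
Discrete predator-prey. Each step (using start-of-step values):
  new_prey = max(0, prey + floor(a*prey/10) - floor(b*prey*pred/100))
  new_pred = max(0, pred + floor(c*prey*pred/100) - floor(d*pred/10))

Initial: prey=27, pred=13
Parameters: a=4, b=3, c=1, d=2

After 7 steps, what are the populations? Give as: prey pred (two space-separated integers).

Step 1: prey: 27+10-10=27; pred: 13+3-2=14
Step 2: prey: 27+10-11=26; pred: 14+3-2=15
Step 3: prey: 26+10-11=25; pred: 15+3-3=15
Step 4: prey: 25+10-11=24; pred: 15+3-3=15
Step 5: prey: 24+9-10=23; pred: 15+3-3=15
Step 6: prey: 23+9-10=22; pred: 15+3-3=15
Step 7: prey: 22+8-9=21; pred: 15+3-3=15

Answer: 21 15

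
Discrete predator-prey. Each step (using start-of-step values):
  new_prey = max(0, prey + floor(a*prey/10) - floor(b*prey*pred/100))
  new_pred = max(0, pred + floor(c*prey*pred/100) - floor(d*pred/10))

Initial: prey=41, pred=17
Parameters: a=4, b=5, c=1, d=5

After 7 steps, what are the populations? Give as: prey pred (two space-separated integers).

Step 1: prey: 41+16-34=23; pred: 17+6-8=15
Step 2: prey: 23+9-17=15; pred: 15+3-7=11
Step 3: prey: 15+6-8=13; pred: 11+1-5=7
Step 4: prey: 13+5-4=14; pred: 7+0-3=4
Step 5: prey: 14+5-2=17; pred: 4+0-2=2
Step 6: prey: 17+6-1=22; pred: 2+0-1=1
Step 7: prey: 22+8-1=29; pred: 1+0-0=1

Answer: 29 1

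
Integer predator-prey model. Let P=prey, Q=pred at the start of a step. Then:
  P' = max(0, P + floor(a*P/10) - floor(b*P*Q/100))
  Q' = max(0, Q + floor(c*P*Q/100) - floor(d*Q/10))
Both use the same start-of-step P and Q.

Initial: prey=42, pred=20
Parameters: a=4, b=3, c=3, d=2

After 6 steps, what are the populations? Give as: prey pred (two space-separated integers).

Step 1: prey: 42+16-25=33; pred: 20+25-4=41
Step 2: prey: 33+13-40=6; pred: 41+40-8=73
Step 3: prey: 6+2-13=0; pred: 73+13-14=72
Step 4: prey: 0+0-0=0; pred: 72+0-14=58
Step 5: prey: 0+0-0=0; pred: 58+0-11=47
Step 6: prey: 0+0-0=0; pred: 47+0-9=38

Answer: 0 38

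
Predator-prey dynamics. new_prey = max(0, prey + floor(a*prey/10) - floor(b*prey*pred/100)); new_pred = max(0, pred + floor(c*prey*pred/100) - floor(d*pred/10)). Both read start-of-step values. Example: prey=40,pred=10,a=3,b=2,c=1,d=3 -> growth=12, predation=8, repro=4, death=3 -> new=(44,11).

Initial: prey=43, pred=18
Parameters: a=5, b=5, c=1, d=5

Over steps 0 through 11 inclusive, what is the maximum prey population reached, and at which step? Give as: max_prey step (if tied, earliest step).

Step 1: prey: 43+21-38=26; pred: 18+7-9=16
Step 2: prey: 26+13-20=19; pred: 16+4-8=12
Step 3: prey: 19+9-11=17; pred: 12+2-6=8
Step 4: prey: 17+8-6=19; pred: 8+1-4=5
Step 5: prey: 19+9-4=24; pred: 5+0-2=3
Step 6: prey: 24+12-3=33; pred: 3+0-1=2
Step 7: prey: 33+16-3=46; pred: 2+0-1=1
Step 8: prey: 46+23-2=67; pred: 1+0-0=1
Step 9: prey: 67+33-3=97; pred: 1+0-0=1
Step 10: prey: 97+48-4=141; pred: 1+0-0=1
Step 11: prey: 141+70-7=204; pred: 1+1-0=2
Max prey = 204 at step 11

Answer: 204 11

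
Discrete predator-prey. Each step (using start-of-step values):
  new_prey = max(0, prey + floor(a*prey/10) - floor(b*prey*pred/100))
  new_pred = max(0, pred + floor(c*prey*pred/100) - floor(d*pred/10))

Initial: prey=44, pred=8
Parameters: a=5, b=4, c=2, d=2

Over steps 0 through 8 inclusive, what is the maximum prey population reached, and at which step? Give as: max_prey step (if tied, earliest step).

Answer: 52 1

Derivation:
Step 1: prey: 44+22-14=52; pred: 8+7-1=14
Step 2: prey: 52+26-29=49; pred: 14+14-2=26
Step 3: prey: 49+24-50=23; pred: 26+25-5=46
Step 4: prey: 23+11-42=0; pred: 46+21-9=58
Step 5: prey: 0+0-0=0; pred: 58+0-11=47
Step 6: prey: 0+0-0=0; pred: 47+0-9=38
Step 7: prey: 0+0-0=0; pred: 38+0-7=31
Step 8: prey: 0+0-0=0; pred: 31+0-6=25
Max prey = 52 at step 1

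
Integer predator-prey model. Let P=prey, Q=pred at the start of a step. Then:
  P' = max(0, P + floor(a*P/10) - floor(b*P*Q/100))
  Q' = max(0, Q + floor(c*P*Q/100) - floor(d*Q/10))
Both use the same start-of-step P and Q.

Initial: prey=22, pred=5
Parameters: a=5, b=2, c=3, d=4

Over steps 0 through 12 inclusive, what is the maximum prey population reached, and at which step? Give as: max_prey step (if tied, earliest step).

Step 1: prey: 22+11-2=31; pred: 5+3-2=6
Step 2: prey: 31+15-3=43; pred: 6+5-2=9
Step 3: prey: 43+21-7=57; pred: 9+11-3=17
Step 4: prey: 57+28-19=66; pred: 17+29-6=40
Step 5: prey: 66+33-52=47; pred: 40+79-16=103
Step 6: prey: 47+23-96=0; pred: 103+145-41=207
Step 7: prey: 0+0-0=0; pred: 207+0-82=125
Step 8: prey: 0+0-0=0; pred: 125+0-50=75
Step 9: prey: 0+0-0=0; pred: 75+0-30=45
Step 10: prey: 0+0-0=0; pred: 45+0-18=27
Step 11: prey: 0+0-0=0; pred: 27+0-10=17
Step 12: prey: 0+0-0=0; pred: 17+0-6=11
Max prey = 66 at step 4

Answer: 66 4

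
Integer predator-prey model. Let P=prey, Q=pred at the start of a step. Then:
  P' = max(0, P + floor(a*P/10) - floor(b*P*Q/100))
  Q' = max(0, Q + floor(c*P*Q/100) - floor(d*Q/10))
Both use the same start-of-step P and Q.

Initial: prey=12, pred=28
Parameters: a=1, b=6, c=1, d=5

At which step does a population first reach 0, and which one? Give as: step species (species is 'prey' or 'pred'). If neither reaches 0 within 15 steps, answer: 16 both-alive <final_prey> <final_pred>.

Answer: 1 prey

Derivation:
Step 1: prey: 12+1-20=0; pred: 28+3-14=17
First extinction: prey at step 1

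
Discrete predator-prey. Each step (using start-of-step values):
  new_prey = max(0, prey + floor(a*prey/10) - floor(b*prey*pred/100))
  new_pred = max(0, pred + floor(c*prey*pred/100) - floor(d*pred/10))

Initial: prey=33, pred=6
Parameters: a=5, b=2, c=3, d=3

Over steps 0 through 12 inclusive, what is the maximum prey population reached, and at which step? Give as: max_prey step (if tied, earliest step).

Step 1: prey: 33+16-3=46; pred: 6+5-1=10
Step 2: prey: 46+23-9=60; pred: 10+13-3=20
Step 3: prey: 60+30-24=66; pred: 20+36-6=50
Step 4: prey: 66+33-66=33; pred: 50+99-15=134
Step 5: prey: 33+16-88=0; pred: 134+132-40=226
Step 6: prey: 0+0-0=0; pred: 226+0-67=159
Step 7: prey: 0+0-0=0; pred: 159+0-47=112
Step 8: prey: 0+0-0=0; pred: 112+0-33=79
Step 9: prey: 0+0-0=0; pred: 79+0-23=56
Step 10: prey: 0+0-0=0; pred: 56+0-16=40
Step 11: prey: 0+0-0=0; pred: 40+0-12=28
Step 12: prey: 0+0-0=0; pred: 28+0-8=20
Max prey = 66 at step 3

Answer: 66 3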